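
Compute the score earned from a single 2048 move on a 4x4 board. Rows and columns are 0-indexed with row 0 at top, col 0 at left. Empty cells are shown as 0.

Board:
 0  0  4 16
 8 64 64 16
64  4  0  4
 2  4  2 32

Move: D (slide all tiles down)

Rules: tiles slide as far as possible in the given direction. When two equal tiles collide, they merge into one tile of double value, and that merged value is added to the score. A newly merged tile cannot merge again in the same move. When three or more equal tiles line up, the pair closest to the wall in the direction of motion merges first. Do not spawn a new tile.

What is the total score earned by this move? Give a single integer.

Answer: 40

Derivation:
Slide down:
col 0: [0, 8, 64, 2] -> [0, 8, 64, 2]  score +0 (running 0)
col 1: [0, 64, 4, 4] -> [0, 0, 64, 8]  score +8 (running 8)
col 2: [4, 64, 0, 2] -> [0, 4, 64, 2]  score +0 (running 8)
col 3: [16, 16, 4, 32] -> [0, 32, 4, 32]  score +32 (running 40)
Board after move:
 0  0  0  0
 8  0  4 32
64 64 64  4
 2  8  2 32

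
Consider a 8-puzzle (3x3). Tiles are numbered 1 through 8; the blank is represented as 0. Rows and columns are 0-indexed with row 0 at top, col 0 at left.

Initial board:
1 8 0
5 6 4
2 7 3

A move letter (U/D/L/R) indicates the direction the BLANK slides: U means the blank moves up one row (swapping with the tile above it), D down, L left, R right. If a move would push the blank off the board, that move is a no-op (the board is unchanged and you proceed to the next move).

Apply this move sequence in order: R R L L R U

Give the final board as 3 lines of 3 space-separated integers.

After move 1 (R):
1 8 0
5 6 4
2 7 3

After move 2 (R):
1 8 0
5 6 4
2 7 3

After move 3 (L):
1 0 8
5 6 4
2 7 3

After move 4 (L):
0 1 8
5 6 4
2 7 3

After move 5 (R):
1 0 8
5 6 4
2 7 3

After move 6 (U):
1 0 8
5 6 4
2 7 3

Answer: 1 0 8
5 6 4
2 7 3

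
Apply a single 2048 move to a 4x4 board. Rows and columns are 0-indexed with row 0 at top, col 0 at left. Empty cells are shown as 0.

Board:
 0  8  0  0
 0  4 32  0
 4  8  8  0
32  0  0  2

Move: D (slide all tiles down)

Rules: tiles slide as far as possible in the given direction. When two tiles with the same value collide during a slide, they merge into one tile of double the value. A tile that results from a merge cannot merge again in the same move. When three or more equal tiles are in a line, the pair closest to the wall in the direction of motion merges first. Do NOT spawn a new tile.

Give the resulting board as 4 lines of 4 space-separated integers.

Slide down:
col 0: [0, 0, 4, 32] -> [0, 0, 4, 32]
col 1: [8, 4, 8, 0] -> [0, 8, 4, 8]
col 2: [0, 32, 8, 0] -> [0, 0, 32, 8]
col 3: [0, 0, 0, 2] -> [0, 0, 0, 2]

Answer:  0  0  0  0
 0  8  0  0
 4  4 32  0
32  8  8  2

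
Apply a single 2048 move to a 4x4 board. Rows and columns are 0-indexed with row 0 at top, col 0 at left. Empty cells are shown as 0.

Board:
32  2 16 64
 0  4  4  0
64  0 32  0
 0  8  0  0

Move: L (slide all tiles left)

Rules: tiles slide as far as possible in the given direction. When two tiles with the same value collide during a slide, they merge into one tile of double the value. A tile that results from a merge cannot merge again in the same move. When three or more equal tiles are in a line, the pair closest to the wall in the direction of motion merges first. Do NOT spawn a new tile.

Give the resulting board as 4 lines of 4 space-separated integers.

Answer: 32  2 16 64
 8  0  0  0
64 32  0  0
 8  0  0  0

Derivation:
Slide left:
row 0: [32, 2, 16, 64] -> [32, 2, 16, 64]
row 1: [0, 4, 4, 0] -> [8, 0, 0, 0]
row 2: [64, 0, 32, 0] -> [64, 32, 0, 0]
row 3: [0, 8, 0, 0] -> [8, 0, 0, 0]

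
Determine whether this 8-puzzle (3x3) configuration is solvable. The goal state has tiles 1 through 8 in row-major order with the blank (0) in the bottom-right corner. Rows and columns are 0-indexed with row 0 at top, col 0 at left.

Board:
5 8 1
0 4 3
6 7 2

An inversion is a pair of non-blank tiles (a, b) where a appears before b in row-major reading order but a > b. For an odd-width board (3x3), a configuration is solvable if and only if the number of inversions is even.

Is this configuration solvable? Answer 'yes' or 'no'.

Answer: no

Derivation:
Inversions (pairs i<j in row-major order where tile[i] > tile[j] > 0): 15
15 is odd, so the puzzle is not solvable.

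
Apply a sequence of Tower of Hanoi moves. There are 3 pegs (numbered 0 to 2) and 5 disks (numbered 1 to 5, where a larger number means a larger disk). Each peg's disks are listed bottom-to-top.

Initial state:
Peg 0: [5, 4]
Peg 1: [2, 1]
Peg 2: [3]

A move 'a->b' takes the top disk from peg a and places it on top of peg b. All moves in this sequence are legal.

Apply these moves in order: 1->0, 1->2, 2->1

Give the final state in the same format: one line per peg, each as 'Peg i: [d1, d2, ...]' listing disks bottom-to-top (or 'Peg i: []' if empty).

Answer: Peg 0: [5, 4, 1]
Peg 1: [2]
Peg 2: [3]

Derivation:
After move 1 (1->0):
Peg 0: [5, 4, 1]
Peg 1: [2]
Peg 2: [3]

After move 2 (1->2):
Peg 0: [5, 4, 1]
Peg 1: []
Peg 2: [3, 2]

After move 3 (2->1):
Peg 0: [5, 4, 1]
Peg 1: [2]
Peg 2: [3]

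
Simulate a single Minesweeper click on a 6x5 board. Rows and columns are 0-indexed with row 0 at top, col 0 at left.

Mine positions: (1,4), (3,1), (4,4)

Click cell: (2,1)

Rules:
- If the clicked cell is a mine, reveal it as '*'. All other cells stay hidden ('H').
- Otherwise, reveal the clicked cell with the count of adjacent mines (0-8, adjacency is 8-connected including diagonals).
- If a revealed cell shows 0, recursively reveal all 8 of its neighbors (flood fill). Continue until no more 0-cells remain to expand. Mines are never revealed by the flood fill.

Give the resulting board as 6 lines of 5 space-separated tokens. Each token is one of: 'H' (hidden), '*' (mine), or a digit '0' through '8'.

H H H H H
H H H H H
H 1 H H H
H H H H H
H H H H H
H H H H H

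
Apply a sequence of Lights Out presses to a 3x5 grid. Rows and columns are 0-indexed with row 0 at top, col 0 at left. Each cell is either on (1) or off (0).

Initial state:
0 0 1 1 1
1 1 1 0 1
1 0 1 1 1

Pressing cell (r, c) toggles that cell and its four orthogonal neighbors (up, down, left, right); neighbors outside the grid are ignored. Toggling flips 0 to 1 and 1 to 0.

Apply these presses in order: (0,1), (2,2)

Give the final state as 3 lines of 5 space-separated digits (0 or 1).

Answer: 1 1 0 1 1
1 0 0 0 1
1 1 0 0 1

Derivation:
After press 1 at (0,1):
1 1 0 1 1
1 0 1 0 1
1 0 1 1 1

After press 2 at (2,2):
1 1 0 1 1
1 0 0 0 1
1 1 0 0 1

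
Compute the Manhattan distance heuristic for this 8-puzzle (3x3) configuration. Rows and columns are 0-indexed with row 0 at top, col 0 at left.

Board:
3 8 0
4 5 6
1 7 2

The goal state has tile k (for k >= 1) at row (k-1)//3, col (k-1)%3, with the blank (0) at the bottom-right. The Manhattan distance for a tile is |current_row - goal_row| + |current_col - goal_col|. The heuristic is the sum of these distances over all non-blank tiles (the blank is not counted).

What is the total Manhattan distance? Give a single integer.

Tile 3: at (0,0), goal (0,2), distance |0-0|+|0-2| = 2
Tile 8: at (0,1), goal (2,1), distance |0-2|+|1-1| = 2
Tile 4: at (1,0), goal (1,0), distance |1-1|+|0-0| = 0
Tile 5: at (1,1), goal (1,1), distance |1-1|+|1-1| = 0
Tile 6: at (1,2), goal (1,2), distance |1-1|+|2-2| = 0
Tile 1: at (2,0), goal (0,0), distance |2-0|+|0-0| = 2
Tile 7: at (2,1), goal (2,0), distance |2-2|+|1-0| = 1
Tile 2: at (2,2), goal (0,1), distance |2-0|+|2-1| = 3
Sum: 2 + 2 + 0 + 0 + 0 + 2 + 1 + 3 = 10

Answer: 10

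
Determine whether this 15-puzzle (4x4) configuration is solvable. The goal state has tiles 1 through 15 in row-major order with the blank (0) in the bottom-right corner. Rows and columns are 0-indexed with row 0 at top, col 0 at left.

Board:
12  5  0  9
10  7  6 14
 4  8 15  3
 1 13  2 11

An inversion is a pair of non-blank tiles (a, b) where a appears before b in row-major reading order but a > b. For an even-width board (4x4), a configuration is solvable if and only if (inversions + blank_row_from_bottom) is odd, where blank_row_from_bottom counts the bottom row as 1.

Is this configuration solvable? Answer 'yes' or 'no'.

Inversions: 60
Blank is in row 0 (0-indexed from top), which is row 4 counting from the bottom (bottom = 1).
60 + 4 = 64, which is even, so the puzzle is not solvable.

Answer: no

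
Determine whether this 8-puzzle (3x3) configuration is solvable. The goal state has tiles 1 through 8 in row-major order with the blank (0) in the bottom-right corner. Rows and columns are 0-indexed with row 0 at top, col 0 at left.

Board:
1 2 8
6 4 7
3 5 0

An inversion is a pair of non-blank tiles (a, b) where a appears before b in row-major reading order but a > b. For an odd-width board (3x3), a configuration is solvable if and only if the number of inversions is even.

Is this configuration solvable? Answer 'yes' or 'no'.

Inversions (pairs i<j in row-major order where tile[i] > tile[j] > 0): 11
11 is odd, so the puzzle is not solvable.

Answer: no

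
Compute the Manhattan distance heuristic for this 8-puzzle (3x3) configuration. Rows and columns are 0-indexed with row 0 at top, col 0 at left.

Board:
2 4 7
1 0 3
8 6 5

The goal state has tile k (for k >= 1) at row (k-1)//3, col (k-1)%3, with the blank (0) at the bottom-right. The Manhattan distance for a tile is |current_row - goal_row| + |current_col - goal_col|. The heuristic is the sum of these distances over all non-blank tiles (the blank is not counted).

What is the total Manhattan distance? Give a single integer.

Answer: 14

Derivation:
Tile 2: (0,0)->(0,1) = 1
Tile 4: (0,1)->(1,0) = 2
Tile 7: (0,2)->(2,0) = 4
Tile 1: (1,0)->(0,0) = 1
Tile 3: (1,2)->(0,2) = 1
Tile 8: (2,0)->(2,1) = 1
Tile 6: (2,1)->(1,2) = 2
Tile 5: (2,2)->(1,1) = 2
Sum: 1 + 2 + 4 + 1 + 1 + 1 + 2 + 2 = 14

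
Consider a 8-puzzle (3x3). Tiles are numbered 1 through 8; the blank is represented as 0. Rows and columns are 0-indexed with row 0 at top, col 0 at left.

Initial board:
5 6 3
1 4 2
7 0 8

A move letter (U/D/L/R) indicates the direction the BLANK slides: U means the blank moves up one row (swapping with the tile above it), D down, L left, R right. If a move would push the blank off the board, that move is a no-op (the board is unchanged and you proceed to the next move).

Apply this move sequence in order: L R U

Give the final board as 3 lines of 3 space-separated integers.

After move 1 (L):
5 6 3
1 4 2
0 7 8

After move 2 (R):
5 6 3
1 4 2
7 0 8

After move 3 (U):
5 6 3
1 0 2
7 4 8

Answer: 5 6 3
1 0 2
7 4 8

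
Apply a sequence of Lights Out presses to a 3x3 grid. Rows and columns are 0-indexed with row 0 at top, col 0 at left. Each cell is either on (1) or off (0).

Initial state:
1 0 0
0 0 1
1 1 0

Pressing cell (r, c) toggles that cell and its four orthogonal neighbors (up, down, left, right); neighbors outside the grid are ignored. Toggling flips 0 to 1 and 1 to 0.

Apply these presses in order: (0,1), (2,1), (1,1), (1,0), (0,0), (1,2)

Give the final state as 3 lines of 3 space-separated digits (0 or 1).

Answer: 0 1 0
1 1 1
1 1 0

Derivation:
After press 1 at (0,1):
0 1 1
0 1 1
1 1 0

After press 2 at (2,1):
0 1 1
0 0 1
0 0 1

After press 3 at (1,1):
0 0 1
1 1 0
0 1 1

After press 4 at (1,0):
1 0 1
0 0 0
1 1 1

After press 5 at (0,0):
0 1 1
1 0 0
1 1 1

After press 6 at (1,2):
0 1 0
1 1 1
1 1 0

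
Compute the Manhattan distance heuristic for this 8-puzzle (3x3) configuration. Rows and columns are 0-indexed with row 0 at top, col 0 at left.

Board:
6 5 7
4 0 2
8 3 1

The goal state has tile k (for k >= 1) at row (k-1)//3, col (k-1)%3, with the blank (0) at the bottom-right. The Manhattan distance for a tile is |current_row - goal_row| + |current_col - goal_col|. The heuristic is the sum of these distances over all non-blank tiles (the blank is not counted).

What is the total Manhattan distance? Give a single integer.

Tile 6: at (0,0), goal (1,2), distance |0-1|+|0-2| = 3
Tile 5: at (0,1), goal (1,1), distance |0-1|+|1-1| = 1
Tile 7: at (0,2), goal (2,0), distance |0-2|+|2-0| = 4
Tile 4: at (1,0), goal (1,0), distance |1-1|+|0-0| = 0
Tile 2: at (1,2), goal (0,1), distance |1-0|+|2-1| = 2
Tile 8: at (2,0), goal (2,1), distance |2-2|+|0-1| = 1
Tile 3: at (2,1), goal (0,2), distance |2-0|+|1-2| = 3
Tile 1: at (2,2), goal (0,0), distance |2-0|+|2-0| = 4
Sum: 3 + 1 + 4 + 0 + 2 + 1 + 3 + 4 = 18

Answer: 18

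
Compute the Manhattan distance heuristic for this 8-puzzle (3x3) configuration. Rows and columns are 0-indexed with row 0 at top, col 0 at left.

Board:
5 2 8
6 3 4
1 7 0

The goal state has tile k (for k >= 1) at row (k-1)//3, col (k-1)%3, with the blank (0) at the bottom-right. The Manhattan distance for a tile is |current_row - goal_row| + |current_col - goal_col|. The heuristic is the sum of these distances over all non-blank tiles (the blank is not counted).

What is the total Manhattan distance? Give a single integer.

Answer: 14

Derivation:
Tile 5: at (0,0), goal (1,1), distance |0-1|+|0-1| = 2
Tile 2: at (0,1), goal (0,1), distance |0-0|+|1-1| = 0
Tile 8: at (0,2), goal (2,1), distance |0-2|+|2-1| = 3
Tile 6: at (1,0), goal (1,2), distance |1-1|+|0-2| = 2
Tile 3: at (1,1), goal (0,2), distance |1-0|+|1-2| = 2
Tile 4: at (1,2), goal (1,0), distance |1-1|+|2-0| = 2
Tile 1: at (2,0), goal (0,0), distance |2-0|+|0-0| = 2
Tile 7: at (2,1), goal (2,0), distance |2-2|+|1-0| = 1
Sum: 2 + 0 + 3 + 2 + 2 + 2 + 2 + 1 = 14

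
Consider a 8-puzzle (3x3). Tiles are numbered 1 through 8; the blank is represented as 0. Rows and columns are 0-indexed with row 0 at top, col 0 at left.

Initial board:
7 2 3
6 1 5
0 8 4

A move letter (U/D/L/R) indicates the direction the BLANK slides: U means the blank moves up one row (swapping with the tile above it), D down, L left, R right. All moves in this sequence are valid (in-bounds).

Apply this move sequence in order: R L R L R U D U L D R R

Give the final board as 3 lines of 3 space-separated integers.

Answer: 7 2 3
8 6 5
1 4 0

Derivation:
After move 1 (R):
7 2 3
6 1 5
8 0 4

After move 2 (L):
7 2 3
6 1 5
0 8 4

After move 3 (R):
7 2 3
6 1 5
8 0 4

After move 4 (L):
7 2 3
6 1 5
0 8 4

After move 5 (R):
7 2 3
6 1 5
8 0 4

After move 6 (U):
7 2 3
6 0 5
8 1 4

After move 7 (D):
7 2 3
6 1 5
8 0 4

After move 8 (U):
7 2 3
6 0 5
8 1 4

After move 9 (L):
7 2 3
0 6 5
8 1 4

After move 10 (D):
7 2 3
8 6 5
0 1 4

After move 11 (R):
7 2 3
8 6 5
1 0 4

After move 12 (R):
7 2 3
8 6 5
1 4 0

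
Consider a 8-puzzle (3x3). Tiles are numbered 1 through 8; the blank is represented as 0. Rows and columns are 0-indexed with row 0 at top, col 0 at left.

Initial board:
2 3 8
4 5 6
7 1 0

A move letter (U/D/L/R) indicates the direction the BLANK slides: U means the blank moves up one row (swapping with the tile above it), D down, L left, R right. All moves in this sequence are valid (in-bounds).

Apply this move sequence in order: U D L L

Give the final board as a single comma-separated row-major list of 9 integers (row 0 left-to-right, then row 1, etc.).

Answer: 2, 3, 8, 4, 5, 6, 0, 7, 1

Derivation:
After move 1 (U):
2 3 8
4 5 0
7 1 6

After move 2 (D):
2 3 8
4 5 6
7 1 0

After move 3 (L):
2 3 8
4 5 6
7 0 1

After move 4 (L):
2 3 8
4 5 6
0 7 1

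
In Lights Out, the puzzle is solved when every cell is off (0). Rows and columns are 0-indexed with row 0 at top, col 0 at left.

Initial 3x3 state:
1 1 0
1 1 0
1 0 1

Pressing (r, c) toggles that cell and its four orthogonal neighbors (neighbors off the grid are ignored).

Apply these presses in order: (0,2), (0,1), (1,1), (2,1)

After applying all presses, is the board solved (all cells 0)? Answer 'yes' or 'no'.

After press 1 at (0,2):
1 0 1
1 1 1
1 0 1

After press 2 at (0,1):
0 1 0
1 0 1
1 0 1

After press 3 at (1,1):
0 0 0
0 1 0
1 1 1

After press 4 at (2,1):
0 0 0
0 0 0
0 0 0

Lights still on: 0

Answer: yes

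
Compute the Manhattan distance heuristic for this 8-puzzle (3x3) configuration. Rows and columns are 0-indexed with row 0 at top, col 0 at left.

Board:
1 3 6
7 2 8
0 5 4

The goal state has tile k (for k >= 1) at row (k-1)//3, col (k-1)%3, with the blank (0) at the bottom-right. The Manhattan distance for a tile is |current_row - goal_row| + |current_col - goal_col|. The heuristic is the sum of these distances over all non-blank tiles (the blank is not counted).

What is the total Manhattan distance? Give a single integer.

Answer: 10

Derivation:
Tile 1: (0,0)->(0,0) = 0
Tile 3: (0,1)->(0,2) = 1
Tile 6: (0,2)->(1,2) = 1
Tile 7: (1,0)->(2,0) = 1
Tile 2: (1,1)->(0,1) = 1
Tile 8: (1,2)->(2,1) = 2
Tile 5: (2,1)->(1,1) = 1
Tile 4: (2,2)->(1,0) = 3
Sum: 0 + 1 + 1 + 1 + 1 + 2 + 1 + 3 = 10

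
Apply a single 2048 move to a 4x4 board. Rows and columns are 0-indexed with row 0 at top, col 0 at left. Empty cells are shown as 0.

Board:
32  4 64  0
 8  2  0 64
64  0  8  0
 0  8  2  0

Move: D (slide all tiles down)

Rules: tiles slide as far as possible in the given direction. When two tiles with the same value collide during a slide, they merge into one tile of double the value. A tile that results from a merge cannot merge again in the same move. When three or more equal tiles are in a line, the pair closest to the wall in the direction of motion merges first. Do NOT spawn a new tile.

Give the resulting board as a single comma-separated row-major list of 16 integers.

Answer: 0, 0, 0, 0, 32, 4, 64, 0, 8, 2, 8, 0, 64, 8, 2, 64

Derivation:
Slide down:
col 0: [32, 8, 64, 0] -> [0, 32, 8, 64]
col 1: [4, 2, 0, 8] -> [0, 4, 2, 8]
col 2: [64, 0, 8, 2] -> [0, 64, 8, 2]
col 3: [0, 64, 0, 0] -> [0, 0, 0, 64]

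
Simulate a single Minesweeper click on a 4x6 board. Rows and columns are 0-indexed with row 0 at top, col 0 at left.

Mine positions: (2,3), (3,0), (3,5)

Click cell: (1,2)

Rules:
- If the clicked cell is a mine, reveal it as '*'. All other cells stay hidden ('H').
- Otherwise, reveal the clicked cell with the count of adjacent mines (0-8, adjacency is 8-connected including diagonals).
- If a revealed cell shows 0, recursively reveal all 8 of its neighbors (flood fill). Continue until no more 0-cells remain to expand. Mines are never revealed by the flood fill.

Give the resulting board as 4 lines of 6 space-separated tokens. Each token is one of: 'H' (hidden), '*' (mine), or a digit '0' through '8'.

H H H H H H
H H 1 H H H
H H H H H H
H H H H H H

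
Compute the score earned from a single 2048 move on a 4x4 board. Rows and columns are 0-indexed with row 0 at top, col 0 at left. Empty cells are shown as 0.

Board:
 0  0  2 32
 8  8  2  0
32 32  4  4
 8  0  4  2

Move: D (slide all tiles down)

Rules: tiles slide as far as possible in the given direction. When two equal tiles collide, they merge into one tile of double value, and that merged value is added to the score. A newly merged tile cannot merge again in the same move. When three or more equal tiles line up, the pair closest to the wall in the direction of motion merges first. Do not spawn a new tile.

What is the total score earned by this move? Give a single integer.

Slide down:
col 0: [0, 8, 32, 8] -> [0, 8, 32, 8]  score +0 (running 0)
col 1: [0, 8, 32, 0] -> [0, 0, 8, 32]  score +0 (running 0)
col 2: [2, 2, 4, 4] -> [0, 0, 4, 8]  score +12 (running 12)
col 3: [32, 0, 4, 2] -> [0, 32, 4, 2]  score +0 (running 12)
Board after move:
 0  0  0  0
 8  0  0 32
32  8  4  4
 8 32  8  2

Answer: 12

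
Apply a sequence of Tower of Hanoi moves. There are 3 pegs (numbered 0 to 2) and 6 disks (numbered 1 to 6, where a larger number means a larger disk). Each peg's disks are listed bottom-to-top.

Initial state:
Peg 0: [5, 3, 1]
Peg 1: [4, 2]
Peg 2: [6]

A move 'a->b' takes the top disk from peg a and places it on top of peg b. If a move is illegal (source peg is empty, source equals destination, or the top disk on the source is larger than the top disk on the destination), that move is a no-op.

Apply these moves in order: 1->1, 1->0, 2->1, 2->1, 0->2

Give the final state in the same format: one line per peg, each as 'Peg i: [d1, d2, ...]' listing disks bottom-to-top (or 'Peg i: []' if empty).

After move 1 (1->1):
Peg 0: [5, 3, 1]
Peg 1: [4, 2]
Peg 2: [6]

After move 2 (1->0):
Peg 0: [5, 3, 1]
Peg 1: [4, 2]
Peg 2: [6]

After move 3 (2->1):
Peg 0: [5, 3, 1]
Peg 1: [4, 2]
Peg 2: [6]

After move 4 (2->1):
Peg 0: [5, 3, 1]
Peg 1: [4, 2]
Peg 2: [6]

After move 5 (0->2):
Peg 0: [5, 3]
Peg 1: [4, 2]
Peg 2: [6, 1]

Answer: Peg 0: [5, 3]
Peg 1: [4, 2]
Peg 2: [6, 1]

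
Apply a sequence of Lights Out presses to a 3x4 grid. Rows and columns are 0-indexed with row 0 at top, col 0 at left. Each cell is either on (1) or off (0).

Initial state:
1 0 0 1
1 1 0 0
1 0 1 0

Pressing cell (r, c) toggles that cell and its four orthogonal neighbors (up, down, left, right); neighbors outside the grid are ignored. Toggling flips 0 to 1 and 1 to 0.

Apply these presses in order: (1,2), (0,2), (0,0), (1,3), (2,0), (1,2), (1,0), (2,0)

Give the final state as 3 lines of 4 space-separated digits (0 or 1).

After press 1 at (1,2):
1 0 1 1
1 0 1 1
1 0 0 0

After press 2 at (0,2):
1 1 0 0
1 0 0 1
1 0 0 0

After press 3 at (0,0):
0 0 0 0
0 0 0 1
1 0 0 0

After press 4 at (1,3):
0 0 0 1
0 0 1 0
1 0 0 1

After press 5 at (2,0):
0 0 0 1
1 0 1 0
0 1 0 1

After press 6 at (1,2):
0 0 1 1
1 1 0 1
0 1 1 1

After press 7 at (1,0):
1 0 1 1
0 0 0 1
1 1 1 1

After press 8 at (2,0):
1 0 1 1
1 0 0 1
0 0 1 1

Answer: 1 0 1 1
1 0 0 1
0 0 1 1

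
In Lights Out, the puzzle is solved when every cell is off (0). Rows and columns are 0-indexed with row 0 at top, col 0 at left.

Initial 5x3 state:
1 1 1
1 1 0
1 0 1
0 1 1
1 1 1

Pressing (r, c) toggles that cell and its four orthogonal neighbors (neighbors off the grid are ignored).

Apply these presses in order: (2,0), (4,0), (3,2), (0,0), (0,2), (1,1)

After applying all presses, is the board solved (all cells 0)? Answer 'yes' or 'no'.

Answer: yes

Derivation:
After press 1 at (2,0):
1 1 1
0 1 0
0 1 1
1 1 1
1 1 1

After press 2 at (4,0):
1 1 1
0 1 0
0 1 1
0 1 1
0 0 1

After press 3 at (3,2):
1 1 1
0 1 0
0 1 0
0 0 0
0 0 0

After press 4 at (0,0):
0 0 1
1 1 0
0 1 0
0 0 0
0 0 0

After press 5 at (0,2):
0 1 0
1 1 1
0 1 0
0 0 0
0 0 0

After press 6 at (1,1):
0 0 0
0 0 0
0 0 0
0 0 0
0 0 0

Lights still on: 0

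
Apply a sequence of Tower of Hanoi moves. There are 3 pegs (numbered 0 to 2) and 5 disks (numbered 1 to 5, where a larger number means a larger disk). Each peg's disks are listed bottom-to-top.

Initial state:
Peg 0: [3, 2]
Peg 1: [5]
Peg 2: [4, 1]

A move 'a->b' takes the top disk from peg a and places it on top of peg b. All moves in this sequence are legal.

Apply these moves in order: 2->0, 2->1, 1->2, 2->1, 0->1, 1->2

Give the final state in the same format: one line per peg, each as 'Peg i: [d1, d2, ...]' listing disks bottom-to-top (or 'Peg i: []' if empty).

Answer: Peg 0: [3, 2]
Peg 1: [5, 4]
Peg 2: [1]

Derivation:
After move 1 (2->0):
Peg 0: [3, 2, 1]
Peg 1: [5]
Peg 2: [4]

After move 2 (2->1):
Peg 0: [3, 2, 1]
Peg 1: [5, 4]
Peg 2: []

After move 3 (1->2):
Peg 0: [3, 2, 1]
Peg 1: [5]
Peg 2: [4]

After move 4 (2->1):
Peg 0: [3, 2, 1]
Peg 1: [5, 4]
Peg 2: []

After move 5 (0->1):
Peg 0: [3, 2]
Peg 1: [5, 4, 1]
Peg 2: []

After move 6 (1->2):
Peg 0: [3, 2]
Peg 1: [5, 4]
Peg 2: [1]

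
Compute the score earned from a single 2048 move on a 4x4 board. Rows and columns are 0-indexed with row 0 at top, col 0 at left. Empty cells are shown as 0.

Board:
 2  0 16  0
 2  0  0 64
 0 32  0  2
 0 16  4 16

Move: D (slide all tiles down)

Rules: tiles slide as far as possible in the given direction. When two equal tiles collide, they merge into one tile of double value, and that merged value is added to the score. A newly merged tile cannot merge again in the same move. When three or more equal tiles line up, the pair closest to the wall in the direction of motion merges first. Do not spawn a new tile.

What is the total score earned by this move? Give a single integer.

Answer: 4

Derivation:
Slide down:
col 0: [2, 2, 0, 0] -> [0, 0, 0, 4]  score +4 (running 4)
col 1: [0, 0, 32, 16] -> [0, 0, 32, 16]  score +0 (running 4)
col 2: [16, 0, 0, 4] -> [0, 0, 16, 4]  score +0 (running 4)
col 3: [0, 64, 2, 16] -> [0, 64, 2, 16]  score +0 (running 4)
Board after move:
 0  0  0  0
 0  0  0 64
 0 32 16  2
 4 16  4 16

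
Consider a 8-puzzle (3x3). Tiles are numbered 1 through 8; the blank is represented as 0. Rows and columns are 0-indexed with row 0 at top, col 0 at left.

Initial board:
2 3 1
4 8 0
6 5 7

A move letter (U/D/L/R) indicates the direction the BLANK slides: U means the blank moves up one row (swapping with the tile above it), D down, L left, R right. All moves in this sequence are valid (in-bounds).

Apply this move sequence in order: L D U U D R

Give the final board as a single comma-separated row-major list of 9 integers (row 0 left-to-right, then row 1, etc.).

After move 1 (L):
2 3 1
4 0 8
6 5 7

After move 2 (D):
2 3 1
4 5 8
6 0 7

After move 3 (U):
2 3 1
4 0 8
6 5 7

After move 4 (U):
2 0 1
4 3 8
6 5 7

After move 5 (D):
2 3 1
4 0 8
6 5 7

After move 6 (R):
2 3 1
4 8 0
6 5 7

Answer: 2, 3, 1, 4, 8, 0, 6, 5, 7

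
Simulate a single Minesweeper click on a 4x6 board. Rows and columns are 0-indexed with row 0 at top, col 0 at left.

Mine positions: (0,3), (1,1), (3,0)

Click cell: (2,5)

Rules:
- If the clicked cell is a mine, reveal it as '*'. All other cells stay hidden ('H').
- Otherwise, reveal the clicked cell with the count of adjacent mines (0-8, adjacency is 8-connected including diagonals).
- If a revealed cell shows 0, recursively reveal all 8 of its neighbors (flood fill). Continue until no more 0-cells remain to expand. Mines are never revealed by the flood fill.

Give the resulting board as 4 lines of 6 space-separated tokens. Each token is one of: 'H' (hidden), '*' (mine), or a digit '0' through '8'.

H H H H 1 0
H H 2 1 1 0
H 2 1 0 0 0
H 1 0 0 0 0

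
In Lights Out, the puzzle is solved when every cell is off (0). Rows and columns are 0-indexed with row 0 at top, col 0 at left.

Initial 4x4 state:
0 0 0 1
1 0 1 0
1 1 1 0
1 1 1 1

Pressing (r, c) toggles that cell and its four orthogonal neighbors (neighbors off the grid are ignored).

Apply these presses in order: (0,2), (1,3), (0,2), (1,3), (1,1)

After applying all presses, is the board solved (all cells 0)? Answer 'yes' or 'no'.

After press 1 at (0,2):
0 1 1 0
1 0 0 0
1 1 1 0
1 1 1 1

After press 2 at (1,3):
0 1 1 1
1 0 1 1
1 1 1 1
1 1 1 1

After press 3 at (0,2):
0 0 0 0
1 0 0 1
1 1 1 1
1 1 1 1

After press 4 at (1,3):
0 0 0 1
1 0 1 0
1 1 1 0
1 1 1 1

After press 5 at (1,1):
0 1 0 1
0 1 0 0
1 0 1 0
1 1 1 1

Lights still on: 9

Answer: no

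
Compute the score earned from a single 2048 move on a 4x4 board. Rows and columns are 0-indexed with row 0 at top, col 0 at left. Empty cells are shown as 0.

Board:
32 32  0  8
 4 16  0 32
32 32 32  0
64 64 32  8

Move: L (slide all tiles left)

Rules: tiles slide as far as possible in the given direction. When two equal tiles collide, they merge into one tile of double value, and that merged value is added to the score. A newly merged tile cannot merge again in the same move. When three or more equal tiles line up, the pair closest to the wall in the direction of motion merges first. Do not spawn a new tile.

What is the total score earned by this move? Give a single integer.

Slide left:
row 0: [32, 32, 0, 8] -> [64, 8, 0, 0]  score +64 (running 64)
row 1: [4, 16, 0, 32] -> [4, 16, 32, 0]  score +0 (running 64)
row 2: [32, 32, 32, 0] -> [64, 32, 0, 0]  score +64 (running 128)
row 3: [64, 64, 32, 8] -> [128, 32, 8, 0]  score +128 (running 256)
Board after move:
 64   8   0   0
  4  16  32   0
 64  32   0   0
128  32   8   0

Answer: 256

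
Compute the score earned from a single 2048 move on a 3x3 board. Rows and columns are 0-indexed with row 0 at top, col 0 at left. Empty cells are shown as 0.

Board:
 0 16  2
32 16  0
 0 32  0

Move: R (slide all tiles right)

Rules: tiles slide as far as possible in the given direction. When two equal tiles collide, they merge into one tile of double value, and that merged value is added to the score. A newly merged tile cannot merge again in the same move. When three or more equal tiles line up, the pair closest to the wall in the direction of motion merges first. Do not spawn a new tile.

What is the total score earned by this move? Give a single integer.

Slide right:
row 0: [0, 16, 2] -> [0, 16, 2]  score +0 (running 0)
row 1: [32, 16, 0] -> [0, 32, 16]  score +0 (running 0)
row 2: [0, 32, 0] -> [0, 0, 32]  score +0 (running 0)
Board after move:
 0 16  2
 0 32 16
 0  0 32

Answer: 0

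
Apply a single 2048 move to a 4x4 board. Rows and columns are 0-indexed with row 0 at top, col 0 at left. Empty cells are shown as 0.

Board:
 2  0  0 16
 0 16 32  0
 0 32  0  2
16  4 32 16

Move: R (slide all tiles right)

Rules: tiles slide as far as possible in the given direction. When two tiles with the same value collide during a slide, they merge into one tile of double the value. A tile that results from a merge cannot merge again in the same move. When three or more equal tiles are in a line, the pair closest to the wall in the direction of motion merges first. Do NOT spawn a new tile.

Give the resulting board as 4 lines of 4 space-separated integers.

Slide right:
row 0: [2, 0, 0, 16] -> [0, 0, 2, 16]
row 1: [0, 16, 32, 0] -> [0, 0, 16, 32]
row 2: [0, 32, 0, 2] -> [0, 0, 32, 2]
row 3: [16, 4, 32, 16] -> [16, 4, 32, 16]

Answer:  0  0  2 16
 0  0 16 32
 0  0 32  2
16  4 32 16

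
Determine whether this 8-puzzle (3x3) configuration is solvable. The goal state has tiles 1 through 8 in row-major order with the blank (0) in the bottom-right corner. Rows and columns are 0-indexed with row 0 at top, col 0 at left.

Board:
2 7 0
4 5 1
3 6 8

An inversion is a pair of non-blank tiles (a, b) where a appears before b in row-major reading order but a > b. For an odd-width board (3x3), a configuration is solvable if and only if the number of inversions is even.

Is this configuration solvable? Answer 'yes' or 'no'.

Inversions (pairs i<j in row-major order where tile[i] > tile[j] > 0): 10
10 is even, so the puzzle is solvable.

Answer: yes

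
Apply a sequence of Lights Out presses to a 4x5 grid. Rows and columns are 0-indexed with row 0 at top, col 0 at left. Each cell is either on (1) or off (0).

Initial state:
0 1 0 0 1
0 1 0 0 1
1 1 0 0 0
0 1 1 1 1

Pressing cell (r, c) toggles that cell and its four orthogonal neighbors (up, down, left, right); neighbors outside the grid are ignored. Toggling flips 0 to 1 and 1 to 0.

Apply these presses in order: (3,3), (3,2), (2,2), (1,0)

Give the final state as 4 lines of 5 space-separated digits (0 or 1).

Answer: 1 1 0 0 1
1 0 1 0 1
0 0 0 0 0
0 0 0 1 0

Derivation:
After press 1 at (3,3):
0 1 0 0 1
0 1 0 0 1
1 1 0 1 0
0 1 0 0 0

After press 2 at (3,2):
0 1 0 0 1
0 1 0 0 1
1 1 1 1 0
0 0 1 1 0

After press 3 at (2,2):
0 1 0 0 1
0 1 1 0 1
1 0 0 0 0
0 0 0 1 0

After press 4 at (1,0):
1 1 0 0 1
1 0 1 0 1
0 0 0 0 0
0 0 0 1 0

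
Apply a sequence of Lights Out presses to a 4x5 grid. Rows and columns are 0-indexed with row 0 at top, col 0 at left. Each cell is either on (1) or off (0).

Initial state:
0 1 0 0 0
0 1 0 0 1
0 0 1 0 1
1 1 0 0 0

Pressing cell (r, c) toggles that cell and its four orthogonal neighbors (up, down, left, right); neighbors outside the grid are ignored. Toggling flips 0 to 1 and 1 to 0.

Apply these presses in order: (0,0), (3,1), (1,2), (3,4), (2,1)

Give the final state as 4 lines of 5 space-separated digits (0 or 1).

After press 1 at (0,0):
1 0 0 0 0
1 1 0 0 1
0 0 1 0 1
1 1 0 0 0

After press 2 at (3,1):
1 0 0 0 0
1 1 0 0 1
0 1 1 0 1
0 0 1 0 0

After press 3 at (1,2):
1 0 1 0 0
1 0 1 1 1
0 1 0 0 1
0 0 1 0 0

After press 4 at (3,4):
1 0 1 0 0
1 0 1 1 1
0 1 0 0 0
0 0 1 1 1

After press 5 at (2,1):
1 0 1 0 0
1 1 1 1 1
1 0 1 0 0
0 1 1 1 1

Answer: 1 0 1 0 0
1 1 1 1 1
1 0 1 0 0
0 1 1 1 1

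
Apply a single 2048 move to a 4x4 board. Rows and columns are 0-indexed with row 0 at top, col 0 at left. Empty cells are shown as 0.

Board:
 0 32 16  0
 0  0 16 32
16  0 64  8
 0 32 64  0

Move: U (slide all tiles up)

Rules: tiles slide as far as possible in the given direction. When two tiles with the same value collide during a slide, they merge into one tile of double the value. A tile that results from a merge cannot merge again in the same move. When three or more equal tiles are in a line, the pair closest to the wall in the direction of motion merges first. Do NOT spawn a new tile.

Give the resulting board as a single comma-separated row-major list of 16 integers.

Slide up:
col 0: [0, 0, 16, 0] -> [16, 0, 0, 0]
col 1: [32, 0, 0, 32] -> [64, 0, 0, 0]
col 2: [16, 16, 64, 64] -> [32, 128, 0, 0]
col 3: [0, 32, 8, 0] -> [32, 8, 0, 0]

Answer: 16, 64, 32, 32, 0, 0, 128, 8, 0, 0, 0, 0, 0, 0, 0, 0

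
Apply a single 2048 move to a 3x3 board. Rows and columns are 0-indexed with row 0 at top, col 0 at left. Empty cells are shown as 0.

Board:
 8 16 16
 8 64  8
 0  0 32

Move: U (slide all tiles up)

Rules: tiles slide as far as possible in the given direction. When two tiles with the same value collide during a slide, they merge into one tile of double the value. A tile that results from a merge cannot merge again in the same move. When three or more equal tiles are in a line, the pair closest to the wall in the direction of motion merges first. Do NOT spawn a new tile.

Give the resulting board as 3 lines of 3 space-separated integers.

Answer: 16 16 16
 0 64  8
 0  0 32

Derivation:
Slide up:
col 0: [8, 8, 0] -> [16, 0, 0]
col 1: [16, 64, 0] -> [16, 64, 0]
col 2: [16, 8, 32] -> [16, 8, 32]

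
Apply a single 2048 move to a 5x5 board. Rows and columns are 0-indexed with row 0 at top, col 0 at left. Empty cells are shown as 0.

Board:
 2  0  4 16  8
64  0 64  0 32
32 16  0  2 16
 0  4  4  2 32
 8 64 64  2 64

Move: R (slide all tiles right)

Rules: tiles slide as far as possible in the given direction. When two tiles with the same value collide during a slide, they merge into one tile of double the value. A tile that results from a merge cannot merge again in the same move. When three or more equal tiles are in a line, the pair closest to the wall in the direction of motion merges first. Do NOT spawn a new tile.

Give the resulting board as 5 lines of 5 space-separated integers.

Slide right:
row 0: [2, 0, 4, 16, 8] -> [0, 2, 4, 16, 8]
row 1: [64, 0, 64, 0, 32] -> [0, 0, 0, 128, 32]
row 2: [32, 16, 0, 2, 16] -> [0, 32, 16, 2, 16]
row 3: [0, 4, 4, 2, 32] -> [0, 0, 8, 2, 32]
row 4: [8, 64, 64, 2, 64] -> [0, 8, 128, 2, 64]

Answer:   0   2   4  16   8
  0   0   0 128  32
  0  32  16   2  16
  0   0   8   2  32
  0   8 128   2  64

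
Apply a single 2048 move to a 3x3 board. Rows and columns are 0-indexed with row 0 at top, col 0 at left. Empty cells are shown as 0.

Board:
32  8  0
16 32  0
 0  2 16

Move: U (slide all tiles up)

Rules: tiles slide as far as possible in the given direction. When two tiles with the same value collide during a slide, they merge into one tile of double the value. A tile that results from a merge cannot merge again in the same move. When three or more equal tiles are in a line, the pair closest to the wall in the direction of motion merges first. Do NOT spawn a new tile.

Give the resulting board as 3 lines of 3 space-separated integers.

Answer: 32  8 16
16 32  0
 0  2  0

Derivation:
Slide up:
col 0: [32, 16, 0] -> [32, 16, 0]
col 1: [8, 32, 2] -> [8, 32, 2]
col 2: [0, 0, 16] -> [16, 0, 0]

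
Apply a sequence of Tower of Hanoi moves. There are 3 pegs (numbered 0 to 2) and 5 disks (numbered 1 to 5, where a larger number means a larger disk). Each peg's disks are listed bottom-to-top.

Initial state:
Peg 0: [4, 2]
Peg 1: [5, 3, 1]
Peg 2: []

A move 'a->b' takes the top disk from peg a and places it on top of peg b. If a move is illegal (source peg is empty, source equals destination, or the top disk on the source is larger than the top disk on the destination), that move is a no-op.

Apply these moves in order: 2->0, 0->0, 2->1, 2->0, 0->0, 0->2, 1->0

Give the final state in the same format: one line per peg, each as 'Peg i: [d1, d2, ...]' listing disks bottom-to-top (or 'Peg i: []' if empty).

Answer: Peg 0: [4, 1]
Peg 1: [5, 3]
Peg 2: [2]

Derivation:
After move 1 (2->0):
Peg 0: [4, 2]
Peg 1: [5, 3, 1]
Peg 2: []

After move 2 (0->0):
Peg 0: [4, 2]
Peg 1: [5, 3, 1]
Peg 2: []

After move 3 (2->1):
Peg 0: [4, 2]
Peg 1: [5, 3, 1]
Peg 2: []

After move 4 (2->0):
Peg 0: [4, 2]
Peg 1: [5, 3, 1]
Peg 2: []

After move 5 (0->0):
Peg 0: [4, 2]
Peg 1: [5, 3, 1]
Peg 2: []

After move 6 (0->2):
Peg 0: [4]
Peg 1: [5, 3, 1]
Peg 2: [2]

After move 7 (1->0):
Peg 0: [4, 1]
Peg 1: [5, 3]
Peg 2: [2]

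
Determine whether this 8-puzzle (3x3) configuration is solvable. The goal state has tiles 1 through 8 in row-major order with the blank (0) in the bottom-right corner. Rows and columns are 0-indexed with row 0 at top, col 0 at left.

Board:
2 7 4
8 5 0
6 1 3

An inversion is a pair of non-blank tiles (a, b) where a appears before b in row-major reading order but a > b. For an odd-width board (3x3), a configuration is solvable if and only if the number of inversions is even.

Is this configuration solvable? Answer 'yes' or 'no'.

Answer: yes

Derivation:
Inversions (pairs i<j in row-major order where tile[i] > tile[j] > 0): 16
16 is even, so the puzzle is solvable.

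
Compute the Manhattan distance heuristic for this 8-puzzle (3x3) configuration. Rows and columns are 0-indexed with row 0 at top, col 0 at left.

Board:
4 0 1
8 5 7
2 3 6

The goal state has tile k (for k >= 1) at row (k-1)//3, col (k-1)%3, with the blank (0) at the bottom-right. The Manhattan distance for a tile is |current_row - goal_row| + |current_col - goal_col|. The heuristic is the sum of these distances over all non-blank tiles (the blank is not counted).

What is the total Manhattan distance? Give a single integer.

Tile 4: at (0,0), goal (1,0), distance |0-1|+|0-0| = 1
Tile 1: at (0,2), goal (0,0), distance |0-0|+|2-0| = 2
Tile 8: at (1,0), goal (2,1), distance |1-2|+|0-1| = 2
Tile 5: at (1,1), goal (1,1), distance |1-1|+|1-1| = 0
Tile 7: at (1,2), goal (2,0), distance |1-2|+|2-0| = 3
Tile 2: at (2,0), goal (0,1), distance |2-0|+|0-1| = 3
Tile 3: at (2,1), goal (0,2), distance |2-0|+|1-2| = 3
Tile 6: at (2,2), goal (1,2), distance |2-1|+|2-2| = 1
Sum: 1 + 2 + 2 + 0 + 3 + 3 + 3 + 1 = 15

Answer: 15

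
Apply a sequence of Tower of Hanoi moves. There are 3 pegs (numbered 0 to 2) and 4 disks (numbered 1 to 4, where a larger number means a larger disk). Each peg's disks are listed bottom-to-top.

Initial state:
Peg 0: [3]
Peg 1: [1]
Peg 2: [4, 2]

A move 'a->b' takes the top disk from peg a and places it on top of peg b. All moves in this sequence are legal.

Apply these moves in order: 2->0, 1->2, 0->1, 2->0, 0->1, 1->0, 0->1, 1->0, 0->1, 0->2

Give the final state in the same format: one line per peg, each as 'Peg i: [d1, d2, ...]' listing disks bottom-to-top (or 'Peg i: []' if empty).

Answer: Peg 0: []
Peg 1: [2, 1]
Peg 2: [4, 3]

Derivation:
After move 1 (2->0):
Peg 0: [3, 2]
Peg 1: [1]
Peg 2: [4]

After move 2 (1->2):
Peg 0: [3, 2]
Peg 1: []
Peg 2: [4, 1]

After move 3 (0->1):
Peg 0: [3]
Peg 1: [2]
Peg 2: [4, 1]

After move 4 (2->0):
Peg 0: [3, 1]
Peg 1: [2]
Peg 2: [4]

After move 5 (0->1):
Peg 0: [3]
Peg 1: [2, 1]
Peg 2: [4]

After move 6 (1->0):
Peg 0: [3, 1]
Peg 1: [2]
Peg 2: [4]

After move 7 (0->1):
Peg 0: [3]
Peg 1: [2, 1]
Peg 2: [4]

After move 8 (1->0):
Peg 0: [3, 1]
Peg 1: [2]
Peg 2: [4]

After move 9 (0->1):
Peg 0: [3]
Peg 1: [2, 1]
Peg 2: [4]

After move 10 (0->2):
Peg 0: []
Peg 1: [2, 1]
Peg 2: [4, 3]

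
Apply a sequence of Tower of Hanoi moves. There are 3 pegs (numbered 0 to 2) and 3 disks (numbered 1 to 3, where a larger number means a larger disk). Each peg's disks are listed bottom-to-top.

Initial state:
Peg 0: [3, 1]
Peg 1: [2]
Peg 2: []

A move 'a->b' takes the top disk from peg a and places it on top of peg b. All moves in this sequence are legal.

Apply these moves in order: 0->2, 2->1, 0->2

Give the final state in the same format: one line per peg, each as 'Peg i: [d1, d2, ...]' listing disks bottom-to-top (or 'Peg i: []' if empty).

Answer: Peg 0: []
Peg 1: [2, 1]
Peg 2: [3]

Derivation:
After move 1 (0->2):
Peg 0: [3]
Peg 1: [2]
Peg 2: [1]

After move 2 (2->1):
Peg 0: [3]
Peg 1: [2, 1]
Peg 2: []

After move 3 (0->2):
Peg 0: []
Peg 1: [2, 1]
Peg 2: [3]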